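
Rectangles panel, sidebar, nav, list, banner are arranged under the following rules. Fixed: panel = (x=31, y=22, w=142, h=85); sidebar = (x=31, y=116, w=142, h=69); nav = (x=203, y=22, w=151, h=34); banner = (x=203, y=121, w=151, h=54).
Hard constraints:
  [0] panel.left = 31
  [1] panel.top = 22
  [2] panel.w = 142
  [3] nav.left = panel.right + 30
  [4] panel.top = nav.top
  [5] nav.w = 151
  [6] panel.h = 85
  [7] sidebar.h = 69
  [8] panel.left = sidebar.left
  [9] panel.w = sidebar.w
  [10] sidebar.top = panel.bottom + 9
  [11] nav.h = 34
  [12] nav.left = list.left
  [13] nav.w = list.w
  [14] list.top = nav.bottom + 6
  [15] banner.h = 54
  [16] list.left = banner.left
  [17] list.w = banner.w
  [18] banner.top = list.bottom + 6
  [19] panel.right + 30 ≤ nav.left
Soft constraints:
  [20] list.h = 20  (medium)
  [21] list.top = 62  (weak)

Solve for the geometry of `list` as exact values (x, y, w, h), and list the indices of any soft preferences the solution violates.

1. list.x = 203  [nav.left = list.left]
2. list.w = 151  [nav.w = list.w]
3. list.y = 62  [list.top = nav.bottom + 6]
4. list.h = 53  [banner.top = list.bottom + 6]

list = (x=203, y=62, w=151, h=53)
violated soft preferences: 20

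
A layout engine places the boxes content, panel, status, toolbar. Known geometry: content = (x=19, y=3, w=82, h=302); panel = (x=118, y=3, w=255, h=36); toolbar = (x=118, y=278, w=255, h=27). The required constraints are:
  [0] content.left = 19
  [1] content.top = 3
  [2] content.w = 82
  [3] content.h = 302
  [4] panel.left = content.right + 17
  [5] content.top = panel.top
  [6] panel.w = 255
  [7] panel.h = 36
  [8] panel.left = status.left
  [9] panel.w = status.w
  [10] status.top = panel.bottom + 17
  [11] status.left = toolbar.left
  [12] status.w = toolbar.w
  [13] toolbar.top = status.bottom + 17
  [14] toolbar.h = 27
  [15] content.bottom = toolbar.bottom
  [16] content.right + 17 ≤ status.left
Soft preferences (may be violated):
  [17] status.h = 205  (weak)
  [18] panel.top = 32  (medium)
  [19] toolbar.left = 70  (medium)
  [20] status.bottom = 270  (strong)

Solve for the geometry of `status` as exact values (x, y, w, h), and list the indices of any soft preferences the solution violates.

1. status.x = 118  [panel.left = status.left]
2. status.w = 255  [panel.w = status.w]
3. status.y = 56  [status.top = panel.bottom + 17]
4. status.h = 205  [toolbar.top = status.bottom + 17]

status = (x=118, y=56, w=255, h=205)
violated soft preferences: 18, 19, 20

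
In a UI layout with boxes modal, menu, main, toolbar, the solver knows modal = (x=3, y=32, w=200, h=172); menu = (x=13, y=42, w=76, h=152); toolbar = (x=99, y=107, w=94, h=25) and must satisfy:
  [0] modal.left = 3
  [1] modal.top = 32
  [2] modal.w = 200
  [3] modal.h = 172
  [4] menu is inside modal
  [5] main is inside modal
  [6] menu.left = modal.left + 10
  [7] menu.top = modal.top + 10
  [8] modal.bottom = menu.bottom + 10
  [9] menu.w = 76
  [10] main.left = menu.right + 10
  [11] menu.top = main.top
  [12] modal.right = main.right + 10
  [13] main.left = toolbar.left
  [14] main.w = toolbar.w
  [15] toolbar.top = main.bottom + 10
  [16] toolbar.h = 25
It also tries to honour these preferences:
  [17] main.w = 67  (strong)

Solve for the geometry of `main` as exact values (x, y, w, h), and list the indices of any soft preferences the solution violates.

1. main.x = 99  [main.left = menu.right + 10]
2. main.y = 42  [menu.top = main.top]
3. main.w = 94  [modal.right = main.right + 10]
4. main.h = 55  [toolbar.top = main.bottom + 10]

main = (x=99, y=42, w=94, h=55)
violated soft preferences: 17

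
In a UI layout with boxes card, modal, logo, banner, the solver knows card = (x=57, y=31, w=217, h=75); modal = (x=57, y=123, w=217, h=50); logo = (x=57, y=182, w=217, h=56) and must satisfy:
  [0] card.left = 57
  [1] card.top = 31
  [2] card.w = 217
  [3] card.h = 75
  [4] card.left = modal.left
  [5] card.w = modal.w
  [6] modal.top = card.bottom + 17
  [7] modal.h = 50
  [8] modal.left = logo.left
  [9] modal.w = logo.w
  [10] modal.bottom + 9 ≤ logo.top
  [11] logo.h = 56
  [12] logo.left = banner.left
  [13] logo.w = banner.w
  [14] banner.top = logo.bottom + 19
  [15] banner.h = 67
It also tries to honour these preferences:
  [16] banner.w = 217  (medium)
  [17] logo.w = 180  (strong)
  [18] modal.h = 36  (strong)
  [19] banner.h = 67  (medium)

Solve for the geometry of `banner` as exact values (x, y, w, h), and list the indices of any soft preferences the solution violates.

1. banner.x = 57  [logo.left = banner.left]
2. banner.w = 217  [logo.w = banner.w]
3. banner.y = 257  [banner.top = logo.bottom + 19]
4. banner.h = 67  [banner.h = 67]

banner = (x=57, y=257, w=217, h=67)
violated soft preferences: 17, 18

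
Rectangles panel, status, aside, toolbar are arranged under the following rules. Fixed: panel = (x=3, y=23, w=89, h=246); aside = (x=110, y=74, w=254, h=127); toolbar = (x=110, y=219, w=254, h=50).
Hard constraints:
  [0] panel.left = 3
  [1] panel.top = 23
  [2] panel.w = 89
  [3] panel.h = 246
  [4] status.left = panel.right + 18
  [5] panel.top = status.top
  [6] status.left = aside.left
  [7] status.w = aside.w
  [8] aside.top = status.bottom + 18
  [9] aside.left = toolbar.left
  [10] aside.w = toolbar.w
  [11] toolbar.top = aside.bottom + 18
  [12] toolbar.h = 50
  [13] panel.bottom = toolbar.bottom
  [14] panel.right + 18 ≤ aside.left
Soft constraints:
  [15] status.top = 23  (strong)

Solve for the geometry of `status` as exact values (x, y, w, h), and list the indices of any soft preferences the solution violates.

status = (x=110, y=23, w=254, h=33)
violated soft preferences: none

1. status.x = 110  [status.left = panel.right + 18]
2. status.y = 23  [panel.top = status.top]
3. status.w = 254  [status.w = aside.w]
4. status.h = 33  [aside.top = status.bottom + 18]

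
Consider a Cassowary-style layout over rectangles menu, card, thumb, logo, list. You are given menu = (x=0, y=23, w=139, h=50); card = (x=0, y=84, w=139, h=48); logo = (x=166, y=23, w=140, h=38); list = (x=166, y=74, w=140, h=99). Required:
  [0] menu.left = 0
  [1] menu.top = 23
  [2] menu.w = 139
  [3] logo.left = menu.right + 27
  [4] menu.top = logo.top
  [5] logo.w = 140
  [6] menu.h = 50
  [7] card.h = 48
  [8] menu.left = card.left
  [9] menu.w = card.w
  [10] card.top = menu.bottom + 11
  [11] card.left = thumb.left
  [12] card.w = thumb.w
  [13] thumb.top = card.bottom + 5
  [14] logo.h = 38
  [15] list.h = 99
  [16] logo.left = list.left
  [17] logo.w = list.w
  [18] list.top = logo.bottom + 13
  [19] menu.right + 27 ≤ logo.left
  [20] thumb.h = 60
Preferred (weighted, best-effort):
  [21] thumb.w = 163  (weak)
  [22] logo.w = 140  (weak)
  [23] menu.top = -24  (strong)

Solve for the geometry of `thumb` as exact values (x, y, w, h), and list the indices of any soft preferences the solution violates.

thumb = (x=0, y=137, w=139, h=60)
violated soft preferences: 21, 23

1. thumb.x = 0  [card.left = thumb.left]
2. thumb.w = 139  [card.w = thumb.w]
3. thumb.y = 137  [thumb.top = card.bottom + 5]
4. thumb.h = 60  [thumb.h = 60]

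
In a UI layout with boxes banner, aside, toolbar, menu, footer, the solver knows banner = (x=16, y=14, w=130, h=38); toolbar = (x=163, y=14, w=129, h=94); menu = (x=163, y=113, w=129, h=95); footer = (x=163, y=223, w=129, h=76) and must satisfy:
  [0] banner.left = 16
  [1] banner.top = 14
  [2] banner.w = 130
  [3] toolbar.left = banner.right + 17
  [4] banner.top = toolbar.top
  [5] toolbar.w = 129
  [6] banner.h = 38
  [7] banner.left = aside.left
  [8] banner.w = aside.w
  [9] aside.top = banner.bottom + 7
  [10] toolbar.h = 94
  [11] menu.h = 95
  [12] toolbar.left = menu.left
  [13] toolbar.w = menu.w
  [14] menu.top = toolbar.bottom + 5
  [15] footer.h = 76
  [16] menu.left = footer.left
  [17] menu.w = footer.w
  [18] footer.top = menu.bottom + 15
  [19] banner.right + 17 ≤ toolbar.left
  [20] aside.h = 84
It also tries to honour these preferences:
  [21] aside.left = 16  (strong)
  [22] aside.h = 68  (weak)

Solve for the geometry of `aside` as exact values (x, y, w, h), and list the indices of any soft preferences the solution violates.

1. aside.x = 16  [banner.left = aside.left]
2. aside.w = 130  [banner.w = aside.w]
3. aside.y = 59  [aside.top = banner.bottom + 7]
4. aside.h = 84  [aside.h = 84]

aside = (x=16, y=59, w=130, h=84)
violated soft preferences: 22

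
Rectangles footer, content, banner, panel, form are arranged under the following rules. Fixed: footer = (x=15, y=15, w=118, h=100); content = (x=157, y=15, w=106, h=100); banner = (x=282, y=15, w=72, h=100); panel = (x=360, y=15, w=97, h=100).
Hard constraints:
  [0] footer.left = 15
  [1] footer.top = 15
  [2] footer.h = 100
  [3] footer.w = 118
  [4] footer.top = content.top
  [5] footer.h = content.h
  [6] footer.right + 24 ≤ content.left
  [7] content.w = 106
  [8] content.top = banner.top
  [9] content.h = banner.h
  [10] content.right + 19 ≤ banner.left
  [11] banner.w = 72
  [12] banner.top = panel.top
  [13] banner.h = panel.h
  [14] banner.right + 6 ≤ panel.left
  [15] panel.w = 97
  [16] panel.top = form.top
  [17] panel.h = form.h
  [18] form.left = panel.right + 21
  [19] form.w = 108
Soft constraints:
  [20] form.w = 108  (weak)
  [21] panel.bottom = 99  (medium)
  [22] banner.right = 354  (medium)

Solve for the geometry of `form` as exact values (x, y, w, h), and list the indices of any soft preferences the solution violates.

1. form.y = 15  [panel.top = form.top]
2. form.h = 100  [panel.h = form.h]
3. form.x = 478  [form.left = panel.right + 21]
4. form.w = 108  [form.w = 108]

form = (x=478, y=15, w=108, h=100)
violated soft preferences: 21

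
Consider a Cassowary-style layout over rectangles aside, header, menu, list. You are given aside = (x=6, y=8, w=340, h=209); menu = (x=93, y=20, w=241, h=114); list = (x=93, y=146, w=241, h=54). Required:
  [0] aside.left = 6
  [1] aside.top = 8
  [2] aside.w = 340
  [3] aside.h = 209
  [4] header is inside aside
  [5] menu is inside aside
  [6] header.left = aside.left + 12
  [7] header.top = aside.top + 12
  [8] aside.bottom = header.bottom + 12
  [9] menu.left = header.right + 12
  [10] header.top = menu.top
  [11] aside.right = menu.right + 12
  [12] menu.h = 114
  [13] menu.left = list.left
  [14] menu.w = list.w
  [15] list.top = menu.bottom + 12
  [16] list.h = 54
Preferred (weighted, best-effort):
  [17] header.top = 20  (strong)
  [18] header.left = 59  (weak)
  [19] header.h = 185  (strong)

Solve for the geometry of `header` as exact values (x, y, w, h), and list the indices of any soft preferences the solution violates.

1. header.x = 18  [header.left = aside.left + 12]
2. header.y = 20  [header.top = aside.top + 12]
3. header.h = 185  [aside.bottom = header.bottom + 12]
4. header.w = 63  [menu.left = header.right + 12]

header = (x=18, y=20, w=63, h=185)
violated soft preferences: 18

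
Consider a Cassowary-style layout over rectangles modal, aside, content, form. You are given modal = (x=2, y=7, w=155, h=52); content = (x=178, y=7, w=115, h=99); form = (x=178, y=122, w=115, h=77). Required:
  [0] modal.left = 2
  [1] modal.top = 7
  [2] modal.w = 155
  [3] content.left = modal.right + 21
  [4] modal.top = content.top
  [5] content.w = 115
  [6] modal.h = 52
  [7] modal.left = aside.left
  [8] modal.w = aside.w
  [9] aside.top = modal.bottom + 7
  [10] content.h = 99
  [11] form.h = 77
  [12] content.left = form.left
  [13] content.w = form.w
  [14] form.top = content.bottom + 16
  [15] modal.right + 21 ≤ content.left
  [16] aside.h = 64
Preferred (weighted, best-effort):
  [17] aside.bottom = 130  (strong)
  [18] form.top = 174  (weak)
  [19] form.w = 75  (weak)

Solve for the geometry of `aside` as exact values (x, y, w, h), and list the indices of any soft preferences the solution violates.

aside = (x=2, y=66, w=155, h=64)
violated soft preferences: 18, 19

1. aside.x = 2  [modal.left = aside.left]
2. aside.w = 155  [modal.w = aside.w]
3. aside.y = 66  [aside.top = modal.bottom + 7]
4. aside.h = 64  [aside.h = 64]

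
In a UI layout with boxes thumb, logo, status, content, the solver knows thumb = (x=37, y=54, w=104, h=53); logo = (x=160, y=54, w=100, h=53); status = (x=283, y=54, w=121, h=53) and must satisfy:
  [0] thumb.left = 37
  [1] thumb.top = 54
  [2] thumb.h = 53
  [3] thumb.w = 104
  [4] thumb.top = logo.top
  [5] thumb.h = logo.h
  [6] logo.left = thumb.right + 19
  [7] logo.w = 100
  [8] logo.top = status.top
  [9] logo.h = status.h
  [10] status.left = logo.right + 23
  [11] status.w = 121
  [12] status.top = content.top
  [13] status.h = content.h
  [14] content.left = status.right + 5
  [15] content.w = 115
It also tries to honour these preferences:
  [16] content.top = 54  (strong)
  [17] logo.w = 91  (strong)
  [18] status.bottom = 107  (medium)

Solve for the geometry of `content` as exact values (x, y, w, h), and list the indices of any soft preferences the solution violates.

content = (x=409, y=54, w=115, h=53)
violated soft preferences: 17

1. content.y = 54  [status.top = content.top]
2. content.h = 53  [status.h = content.h]
3. content.x = 409  [content.left = status.right + 5]
4. content.w = 115  [content.w = 115]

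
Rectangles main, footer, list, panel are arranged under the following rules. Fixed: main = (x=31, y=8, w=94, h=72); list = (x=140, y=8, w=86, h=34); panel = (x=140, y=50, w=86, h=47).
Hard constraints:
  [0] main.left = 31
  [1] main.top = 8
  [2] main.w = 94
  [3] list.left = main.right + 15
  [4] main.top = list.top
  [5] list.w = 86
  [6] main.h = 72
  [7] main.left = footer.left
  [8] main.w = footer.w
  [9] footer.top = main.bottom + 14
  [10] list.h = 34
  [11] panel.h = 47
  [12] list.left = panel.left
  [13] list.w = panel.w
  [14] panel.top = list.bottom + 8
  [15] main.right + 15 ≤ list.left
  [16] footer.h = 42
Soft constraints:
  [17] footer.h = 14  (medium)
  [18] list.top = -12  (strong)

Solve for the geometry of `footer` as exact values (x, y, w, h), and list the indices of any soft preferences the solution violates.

footer = (x=31, y=94, w=94, h=42)
violated soft preferences: 17, 18

1. footer.x = 31  [main.left = footer.left]
2. footer.w = 94  [main.w = footer.w]
3. footer.y = 94  [footer.top = main.bottom + 14]
4. footer.h = 42  [footer.h = 42]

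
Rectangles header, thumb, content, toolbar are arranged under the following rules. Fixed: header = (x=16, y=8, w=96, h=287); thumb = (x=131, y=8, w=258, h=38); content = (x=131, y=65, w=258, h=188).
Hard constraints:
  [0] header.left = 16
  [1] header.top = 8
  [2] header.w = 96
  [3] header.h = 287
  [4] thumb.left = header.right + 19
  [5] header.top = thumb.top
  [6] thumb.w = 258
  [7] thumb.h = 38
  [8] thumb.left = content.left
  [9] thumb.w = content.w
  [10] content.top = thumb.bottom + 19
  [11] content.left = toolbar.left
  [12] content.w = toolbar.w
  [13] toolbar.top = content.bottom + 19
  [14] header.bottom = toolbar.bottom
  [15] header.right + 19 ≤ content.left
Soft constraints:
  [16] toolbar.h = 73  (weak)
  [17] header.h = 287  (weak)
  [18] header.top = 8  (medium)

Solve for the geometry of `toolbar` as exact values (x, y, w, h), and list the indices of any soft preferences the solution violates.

toolbar = (x=131, y=272, w=258, h=23)
violated soft preferences: 16

1. toolbar.x = 131  [content.left = toolbar.left]
2. toolbar.w = 258  [content.w = toolbar.w]
3. toolbar.y = 272  [toolbar.top = content.bottom + 19]
4. toolbar.h = 23  [header.bottom = toolbar.bottom]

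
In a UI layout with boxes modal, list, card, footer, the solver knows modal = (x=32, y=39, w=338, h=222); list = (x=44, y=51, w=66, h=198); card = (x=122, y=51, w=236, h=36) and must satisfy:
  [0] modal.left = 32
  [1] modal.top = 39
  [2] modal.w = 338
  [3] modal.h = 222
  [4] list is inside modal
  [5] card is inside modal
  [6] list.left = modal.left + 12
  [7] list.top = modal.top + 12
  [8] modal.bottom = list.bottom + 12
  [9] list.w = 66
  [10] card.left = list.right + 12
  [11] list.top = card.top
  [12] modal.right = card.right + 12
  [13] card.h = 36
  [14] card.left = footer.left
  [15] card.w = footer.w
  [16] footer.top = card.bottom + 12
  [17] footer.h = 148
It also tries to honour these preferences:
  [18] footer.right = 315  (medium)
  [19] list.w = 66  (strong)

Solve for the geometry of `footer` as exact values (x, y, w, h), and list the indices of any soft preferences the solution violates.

1. footer.x = 122  [card.left = footer.left]
2. footer.w = 236  [card.w = footer.w]
3. footer.y = 99  [footer.top = card.bottom + 12]
4. footer.h = 148  [footer.h = 148]

footer = (x=122, y=99, w=236, h=148)
violated soft preferences: 18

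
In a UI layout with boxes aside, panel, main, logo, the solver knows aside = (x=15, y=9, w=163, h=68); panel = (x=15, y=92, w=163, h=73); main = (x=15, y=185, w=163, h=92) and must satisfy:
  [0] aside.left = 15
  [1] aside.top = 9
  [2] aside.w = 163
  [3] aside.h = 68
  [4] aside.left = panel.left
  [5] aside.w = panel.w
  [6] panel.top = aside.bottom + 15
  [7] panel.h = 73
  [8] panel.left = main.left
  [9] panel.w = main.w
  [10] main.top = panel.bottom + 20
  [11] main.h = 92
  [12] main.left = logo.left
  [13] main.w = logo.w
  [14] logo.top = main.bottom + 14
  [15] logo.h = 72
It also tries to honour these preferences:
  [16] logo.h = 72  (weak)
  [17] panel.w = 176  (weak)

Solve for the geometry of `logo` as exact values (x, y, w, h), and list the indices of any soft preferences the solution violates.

logo = (x=15, y=291, w=163, h=72)
violated soft preferences: 17

1. logo.x = 15  [main.left = logo.left]
2. logo.w = 163  [main.w = logo.w]
3. logo.y = 291  [logo.top = main.bottom + 14]
4. logo.h = 72  [logo.h = 72]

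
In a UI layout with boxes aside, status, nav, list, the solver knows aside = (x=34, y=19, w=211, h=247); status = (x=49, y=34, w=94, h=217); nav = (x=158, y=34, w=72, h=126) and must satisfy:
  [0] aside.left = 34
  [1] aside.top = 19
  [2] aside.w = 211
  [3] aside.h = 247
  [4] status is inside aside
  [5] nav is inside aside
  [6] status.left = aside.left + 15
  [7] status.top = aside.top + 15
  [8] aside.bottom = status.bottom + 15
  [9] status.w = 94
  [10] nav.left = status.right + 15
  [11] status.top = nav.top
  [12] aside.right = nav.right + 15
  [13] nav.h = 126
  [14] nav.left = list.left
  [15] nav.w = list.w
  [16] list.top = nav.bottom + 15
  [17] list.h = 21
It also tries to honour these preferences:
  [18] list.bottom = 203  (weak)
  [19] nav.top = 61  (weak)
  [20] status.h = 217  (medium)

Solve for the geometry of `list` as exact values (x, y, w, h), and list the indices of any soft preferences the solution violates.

1. list.x = 158  [nav.left = list.left]
2. list.w = 72  [nav.w = list.w]
3. list.y = 175  [list.top = nav.bottom + 15]
4. list.h = 21  [list.h = 21]

list = (x=158, y=175, w=72, h=21)
violated soft preferences: 18, 19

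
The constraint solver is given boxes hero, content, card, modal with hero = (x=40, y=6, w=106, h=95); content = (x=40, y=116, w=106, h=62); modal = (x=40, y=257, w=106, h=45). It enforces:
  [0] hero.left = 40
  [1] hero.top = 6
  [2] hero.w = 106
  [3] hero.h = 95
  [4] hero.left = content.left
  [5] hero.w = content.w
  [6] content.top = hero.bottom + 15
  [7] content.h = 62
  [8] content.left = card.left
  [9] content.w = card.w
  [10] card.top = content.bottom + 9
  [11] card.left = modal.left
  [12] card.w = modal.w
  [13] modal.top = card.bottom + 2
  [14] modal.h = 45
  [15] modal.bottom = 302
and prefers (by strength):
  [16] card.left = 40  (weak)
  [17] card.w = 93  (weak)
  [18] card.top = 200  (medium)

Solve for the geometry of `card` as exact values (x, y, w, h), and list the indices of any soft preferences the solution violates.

card = (x=40, y=187, w=106, h=68)
violated soft preferences: 17, 18

1. card.x = 40  [content.left = card.left]
2. card.w = 106  [content.w = card.w]
3. card.y = 187  [card.top = content.bottom + 9]
4. card.h = 68  [modal.top = card.bottom + 2]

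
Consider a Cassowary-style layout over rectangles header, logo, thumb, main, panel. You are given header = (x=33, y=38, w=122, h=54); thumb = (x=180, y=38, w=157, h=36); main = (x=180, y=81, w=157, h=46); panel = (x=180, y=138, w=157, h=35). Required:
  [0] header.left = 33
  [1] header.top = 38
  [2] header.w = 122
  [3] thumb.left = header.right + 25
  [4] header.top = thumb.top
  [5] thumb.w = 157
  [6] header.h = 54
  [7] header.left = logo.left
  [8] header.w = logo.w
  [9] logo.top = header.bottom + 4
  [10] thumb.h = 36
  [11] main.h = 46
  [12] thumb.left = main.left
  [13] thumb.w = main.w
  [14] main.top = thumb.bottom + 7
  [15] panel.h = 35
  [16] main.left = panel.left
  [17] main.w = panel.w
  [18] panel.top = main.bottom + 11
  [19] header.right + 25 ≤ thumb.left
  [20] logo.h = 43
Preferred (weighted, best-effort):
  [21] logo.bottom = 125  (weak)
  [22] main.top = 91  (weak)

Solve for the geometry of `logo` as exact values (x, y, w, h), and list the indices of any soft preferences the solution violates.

1. logo.x = 33  [header.left = logo.left]
2. logo.w = 122  [header.w = logo.w]
3. logo.y = 96  [logo.top = header.bottom + 4]
4. logo.h = 43  [logo.h = 43]

logo = (x=33, y=96, w=122, h=43)
violated soft preferences: 21, 22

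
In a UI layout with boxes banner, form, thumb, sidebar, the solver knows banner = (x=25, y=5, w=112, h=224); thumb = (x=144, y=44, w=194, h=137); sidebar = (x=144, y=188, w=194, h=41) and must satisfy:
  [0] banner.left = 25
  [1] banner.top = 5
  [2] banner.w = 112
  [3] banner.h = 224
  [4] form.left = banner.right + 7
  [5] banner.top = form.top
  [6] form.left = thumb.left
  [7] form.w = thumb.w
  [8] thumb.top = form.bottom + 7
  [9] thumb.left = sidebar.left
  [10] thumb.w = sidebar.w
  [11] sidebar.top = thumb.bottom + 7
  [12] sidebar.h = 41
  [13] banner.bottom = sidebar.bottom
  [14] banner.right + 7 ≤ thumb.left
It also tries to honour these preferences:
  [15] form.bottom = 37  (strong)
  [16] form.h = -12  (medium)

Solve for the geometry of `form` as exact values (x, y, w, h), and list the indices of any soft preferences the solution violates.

form = (x=144, y=5, w=194, h=32)
violated soft preferences: 16

1. form.x = 144  [form.left = banner.right + 7]
2. form.y = 5  [banner.top = form.top]
3. form.w = 194  [form.w = thumb.w]
4. form.h = 32  [thumb.top = form.bottom + 7]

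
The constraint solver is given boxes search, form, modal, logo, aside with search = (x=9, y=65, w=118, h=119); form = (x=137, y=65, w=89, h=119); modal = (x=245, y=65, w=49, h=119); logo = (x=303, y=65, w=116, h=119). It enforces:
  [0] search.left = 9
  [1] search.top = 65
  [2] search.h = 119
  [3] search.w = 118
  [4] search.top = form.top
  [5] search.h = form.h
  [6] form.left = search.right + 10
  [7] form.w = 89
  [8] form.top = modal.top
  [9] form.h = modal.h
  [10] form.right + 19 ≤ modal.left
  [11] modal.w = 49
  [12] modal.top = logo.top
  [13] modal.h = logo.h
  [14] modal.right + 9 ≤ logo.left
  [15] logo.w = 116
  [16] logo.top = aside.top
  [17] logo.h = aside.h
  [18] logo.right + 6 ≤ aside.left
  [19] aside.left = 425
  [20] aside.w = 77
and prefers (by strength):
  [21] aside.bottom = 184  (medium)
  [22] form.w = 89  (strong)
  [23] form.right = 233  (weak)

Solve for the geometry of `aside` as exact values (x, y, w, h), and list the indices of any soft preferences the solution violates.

aside = (x=425, y=65, w=77, h=119)
violated soft preferences: 23

1. aside.y = 65  [logo.top = aside.top]
2. aside.h = 119  [logo.h = aside.h]
3. aside.x = 425  [aside.left = 425]
4. aside.w = 77  [aside.w = 77]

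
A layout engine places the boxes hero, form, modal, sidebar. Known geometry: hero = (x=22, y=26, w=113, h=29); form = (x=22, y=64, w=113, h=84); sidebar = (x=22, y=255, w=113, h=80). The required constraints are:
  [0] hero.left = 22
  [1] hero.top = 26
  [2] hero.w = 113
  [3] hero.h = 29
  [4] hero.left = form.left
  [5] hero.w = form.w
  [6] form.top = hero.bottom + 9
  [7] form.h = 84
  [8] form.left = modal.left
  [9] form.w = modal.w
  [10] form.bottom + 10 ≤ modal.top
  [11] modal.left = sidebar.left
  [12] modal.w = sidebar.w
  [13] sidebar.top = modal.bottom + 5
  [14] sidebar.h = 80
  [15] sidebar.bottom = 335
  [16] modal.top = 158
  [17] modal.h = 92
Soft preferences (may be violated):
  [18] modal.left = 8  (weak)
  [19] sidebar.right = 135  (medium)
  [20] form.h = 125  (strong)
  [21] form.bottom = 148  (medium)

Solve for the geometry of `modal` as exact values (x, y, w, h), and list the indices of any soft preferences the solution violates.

modal = (x=22, y=158, w=113, h=92)
violated soft preferences: 18, 20

1. modal.x = 22  [form.left = modal.left]
2. modal.w = 113  [form.w = modal.w]
3. modal.y = 158  [modal.top = 158]
4. modal.h = 92  [modal.h = 92]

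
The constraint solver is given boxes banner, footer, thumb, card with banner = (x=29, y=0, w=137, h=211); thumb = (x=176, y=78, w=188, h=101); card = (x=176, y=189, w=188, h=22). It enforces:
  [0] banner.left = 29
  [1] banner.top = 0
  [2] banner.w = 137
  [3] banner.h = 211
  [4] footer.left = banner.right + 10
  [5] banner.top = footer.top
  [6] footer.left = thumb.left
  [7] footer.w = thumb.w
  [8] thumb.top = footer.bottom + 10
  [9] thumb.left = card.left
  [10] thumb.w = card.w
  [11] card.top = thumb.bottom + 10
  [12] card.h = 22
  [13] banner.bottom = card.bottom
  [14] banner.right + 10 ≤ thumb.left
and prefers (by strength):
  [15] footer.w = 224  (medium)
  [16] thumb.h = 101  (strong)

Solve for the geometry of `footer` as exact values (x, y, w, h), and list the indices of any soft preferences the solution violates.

1. footer.x = 176  [footer.left = banner.right + 10]
2. footer.y = 0  [banner.top = footer.top]
3. footer.w = 188  [footer.w = thumb.w]
4. footer.h = 68  [thumb.top = footer.bottom + 10]

footer = (x=176, y=0, w=188, h=68)
violated soft preferences: 15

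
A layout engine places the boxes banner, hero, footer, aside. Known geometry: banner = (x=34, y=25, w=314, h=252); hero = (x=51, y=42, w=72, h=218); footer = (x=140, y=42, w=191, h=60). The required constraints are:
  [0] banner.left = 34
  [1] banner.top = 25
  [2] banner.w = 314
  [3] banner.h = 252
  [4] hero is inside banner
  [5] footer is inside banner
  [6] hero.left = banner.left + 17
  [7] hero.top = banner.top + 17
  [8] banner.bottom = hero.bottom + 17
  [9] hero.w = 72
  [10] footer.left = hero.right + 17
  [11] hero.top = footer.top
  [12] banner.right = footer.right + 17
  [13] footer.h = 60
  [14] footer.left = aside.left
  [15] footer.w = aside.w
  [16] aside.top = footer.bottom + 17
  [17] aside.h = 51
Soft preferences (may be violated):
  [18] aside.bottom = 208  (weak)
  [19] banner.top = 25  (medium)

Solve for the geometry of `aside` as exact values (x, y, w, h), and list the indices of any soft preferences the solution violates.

aside = (x=140, y=119, w=191, h=51)
violated soft preferences: 18

1. aside.x = 140  [footer.left = aside.left]
2. aside.w = 191  [footer.w = aside.w]
3. aside.y = 119  [aside.top = footer.bottom + 17]
4. aside.h = 51  [aside.h = 51]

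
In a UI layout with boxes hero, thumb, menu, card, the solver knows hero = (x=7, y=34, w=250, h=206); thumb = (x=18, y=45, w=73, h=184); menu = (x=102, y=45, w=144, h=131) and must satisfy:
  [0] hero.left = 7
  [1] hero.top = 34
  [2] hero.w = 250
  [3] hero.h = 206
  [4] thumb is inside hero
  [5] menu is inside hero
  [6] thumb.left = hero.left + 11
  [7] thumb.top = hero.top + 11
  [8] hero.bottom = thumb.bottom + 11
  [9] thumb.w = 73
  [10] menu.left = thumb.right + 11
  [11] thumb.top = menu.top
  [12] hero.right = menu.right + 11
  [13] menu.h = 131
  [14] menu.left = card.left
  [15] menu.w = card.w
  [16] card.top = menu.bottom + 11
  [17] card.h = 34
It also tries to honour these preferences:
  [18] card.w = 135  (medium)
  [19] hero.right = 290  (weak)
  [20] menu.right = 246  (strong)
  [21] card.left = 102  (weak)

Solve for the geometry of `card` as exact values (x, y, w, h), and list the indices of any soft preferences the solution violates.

1. card.x = 102  [menu.left = card.left]
2. card.w = 144  [menu.w = card.w]
3. card.y = 187  [card.top = menu.bottom + 11]
4. card.h = 34  [card.h = 34]

card = (x=102, y=187, w=144, h=34)
violated soft preferences: 18, 19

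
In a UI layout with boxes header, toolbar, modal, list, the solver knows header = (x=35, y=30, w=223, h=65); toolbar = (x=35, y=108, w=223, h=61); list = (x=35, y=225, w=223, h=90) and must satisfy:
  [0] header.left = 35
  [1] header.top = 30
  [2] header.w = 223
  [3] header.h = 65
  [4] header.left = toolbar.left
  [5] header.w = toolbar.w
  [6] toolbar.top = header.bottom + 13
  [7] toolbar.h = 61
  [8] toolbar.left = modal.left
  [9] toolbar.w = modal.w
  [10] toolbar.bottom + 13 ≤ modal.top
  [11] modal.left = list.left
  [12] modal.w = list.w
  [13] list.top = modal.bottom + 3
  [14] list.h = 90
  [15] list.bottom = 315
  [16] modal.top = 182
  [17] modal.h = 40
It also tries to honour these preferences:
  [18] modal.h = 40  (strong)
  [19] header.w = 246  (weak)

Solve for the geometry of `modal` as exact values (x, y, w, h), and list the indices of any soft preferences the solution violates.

1. modal.x = 35  [toolbar.left = modal.left]
2. modal.w = 223  [toolbar.w = modal.w]
3. modal.y = 182  [modal.top = 182]
4. modal.h = 40  [modal.h = 40]

modal = (x=35, y=182, w=223, h=40)
violated soft preferences: 19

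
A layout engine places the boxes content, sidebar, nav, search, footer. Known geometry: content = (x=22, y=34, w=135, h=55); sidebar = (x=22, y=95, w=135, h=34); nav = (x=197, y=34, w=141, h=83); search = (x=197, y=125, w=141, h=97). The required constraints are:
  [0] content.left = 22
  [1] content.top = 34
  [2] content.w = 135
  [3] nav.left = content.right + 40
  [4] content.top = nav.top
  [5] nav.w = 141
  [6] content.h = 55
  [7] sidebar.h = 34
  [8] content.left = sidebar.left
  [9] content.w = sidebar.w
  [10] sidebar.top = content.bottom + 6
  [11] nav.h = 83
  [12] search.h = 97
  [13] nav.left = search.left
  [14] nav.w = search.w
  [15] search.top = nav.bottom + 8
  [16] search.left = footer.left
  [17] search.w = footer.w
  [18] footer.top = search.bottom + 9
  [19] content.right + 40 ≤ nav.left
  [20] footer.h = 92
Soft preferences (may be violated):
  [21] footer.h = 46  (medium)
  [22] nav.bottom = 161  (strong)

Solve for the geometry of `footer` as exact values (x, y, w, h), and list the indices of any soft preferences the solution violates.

footer = (x=197, y=231, w=141, h=92)
violated soft preferences: 21, 22

1. footer.x = 197  [search.left = footer.left]
2. footer.w = 141  [search.w = footer.w]
3. footer.y = 231  [footer.top = search.bottom + 9]
4. footer.h = 92  [footer.h = 92]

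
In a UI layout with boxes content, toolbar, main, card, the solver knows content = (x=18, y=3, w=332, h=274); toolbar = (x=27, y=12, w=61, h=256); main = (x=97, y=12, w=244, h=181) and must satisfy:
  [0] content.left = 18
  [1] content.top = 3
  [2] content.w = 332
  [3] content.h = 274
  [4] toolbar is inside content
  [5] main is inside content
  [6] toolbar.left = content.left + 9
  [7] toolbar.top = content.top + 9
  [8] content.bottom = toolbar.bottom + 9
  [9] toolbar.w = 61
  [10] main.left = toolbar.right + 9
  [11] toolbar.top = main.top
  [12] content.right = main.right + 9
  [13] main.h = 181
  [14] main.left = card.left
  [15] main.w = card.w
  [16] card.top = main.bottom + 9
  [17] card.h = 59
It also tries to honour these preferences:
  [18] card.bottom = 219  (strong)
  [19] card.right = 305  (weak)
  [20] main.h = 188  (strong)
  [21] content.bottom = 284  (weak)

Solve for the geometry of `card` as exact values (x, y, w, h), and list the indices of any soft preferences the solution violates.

card = (x=97, y=202, w=244, h=59)
violated soft preferences: 18, 19, 20, 21

1. card.x = 97  [main.left = card.left]
2. card.w = 244  [main.w = card.w]
3. card.y = 202  [card.top = main.bottom + 9]
4. card.h = 59  [card.h = 59]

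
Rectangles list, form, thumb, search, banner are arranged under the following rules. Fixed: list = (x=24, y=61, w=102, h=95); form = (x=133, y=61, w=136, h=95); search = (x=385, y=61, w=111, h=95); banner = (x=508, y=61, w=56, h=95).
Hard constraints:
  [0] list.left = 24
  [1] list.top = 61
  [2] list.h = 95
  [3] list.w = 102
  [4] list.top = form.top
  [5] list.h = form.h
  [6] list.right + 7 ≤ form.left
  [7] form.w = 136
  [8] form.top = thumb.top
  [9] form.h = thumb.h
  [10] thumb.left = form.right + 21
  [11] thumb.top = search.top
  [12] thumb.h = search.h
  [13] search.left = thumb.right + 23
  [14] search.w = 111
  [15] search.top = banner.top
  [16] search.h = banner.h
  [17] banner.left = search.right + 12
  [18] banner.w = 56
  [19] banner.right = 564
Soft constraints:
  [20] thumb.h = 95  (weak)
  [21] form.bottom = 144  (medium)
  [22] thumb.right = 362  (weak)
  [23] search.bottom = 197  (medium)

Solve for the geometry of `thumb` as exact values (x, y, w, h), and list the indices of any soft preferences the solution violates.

thumb = (x=290, y=61, w=72, h=95)
violated soft preferences: 21, 23

1. thumb.y = 61  [form.top = thumb.top]
2. thumb.h = 95  [form.h = thumb.h]
3. thumb.x = 290  [thumb.left = form.right + 21]
4. thumb.w = 72  [search.left = thumb.right + 23]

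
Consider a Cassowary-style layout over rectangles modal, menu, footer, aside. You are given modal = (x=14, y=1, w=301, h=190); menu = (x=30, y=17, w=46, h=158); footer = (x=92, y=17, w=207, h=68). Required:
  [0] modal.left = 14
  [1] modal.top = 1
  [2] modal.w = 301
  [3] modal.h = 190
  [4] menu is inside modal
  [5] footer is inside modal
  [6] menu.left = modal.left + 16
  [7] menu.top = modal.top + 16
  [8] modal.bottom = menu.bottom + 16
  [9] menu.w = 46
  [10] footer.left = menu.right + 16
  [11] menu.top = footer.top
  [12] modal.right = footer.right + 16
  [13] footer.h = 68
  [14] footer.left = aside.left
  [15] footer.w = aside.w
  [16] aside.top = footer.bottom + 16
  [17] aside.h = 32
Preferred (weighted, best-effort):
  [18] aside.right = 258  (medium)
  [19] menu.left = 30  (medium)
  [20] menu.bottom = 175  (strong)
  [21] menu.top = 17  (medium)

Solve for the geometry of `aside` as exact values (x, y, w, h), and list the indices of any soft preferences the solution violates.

aside = (x=92, y=101, w=207, h=32)
violated soft preferences: 18

1. aside.x = 92  [footer.left = aside.left]
2. aside.w = 207  [footer.w = aside.w]
3. aside.y = 101  [aside.top = footer.bottom + 16]
4. aside.h = 32  [aside.h = 32]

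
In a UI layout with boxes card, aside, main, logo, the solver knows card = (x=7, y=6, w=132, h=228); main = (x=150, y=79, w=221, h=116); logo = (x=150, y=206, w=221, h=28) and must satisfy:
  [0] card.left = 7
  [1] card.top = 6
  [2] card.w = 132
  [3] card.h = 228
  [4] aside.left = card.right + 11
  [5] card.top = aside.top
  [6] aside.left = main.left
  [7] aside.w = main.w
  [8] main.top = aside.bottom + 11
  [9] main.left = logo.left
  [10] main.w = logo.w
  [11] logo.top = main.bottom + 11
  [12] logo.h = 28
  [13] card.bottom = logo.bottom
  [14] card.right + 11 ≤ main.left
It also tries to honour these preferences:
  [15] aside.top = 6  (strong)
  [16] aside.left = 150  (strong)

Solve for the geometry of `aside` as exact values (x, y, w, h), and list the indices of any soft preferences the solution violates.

1. aside.x = 150  [aside.left = card.right + 11]
2. aside.y = 6  [card.top = aside.top]
3. aside.w = 221  [aside.w = main.w]
4. aside.h = 62  [main.top = aside.bottom + 11]

aside = (x=150, y=6, w=221, h=62)
violated soft preferences: none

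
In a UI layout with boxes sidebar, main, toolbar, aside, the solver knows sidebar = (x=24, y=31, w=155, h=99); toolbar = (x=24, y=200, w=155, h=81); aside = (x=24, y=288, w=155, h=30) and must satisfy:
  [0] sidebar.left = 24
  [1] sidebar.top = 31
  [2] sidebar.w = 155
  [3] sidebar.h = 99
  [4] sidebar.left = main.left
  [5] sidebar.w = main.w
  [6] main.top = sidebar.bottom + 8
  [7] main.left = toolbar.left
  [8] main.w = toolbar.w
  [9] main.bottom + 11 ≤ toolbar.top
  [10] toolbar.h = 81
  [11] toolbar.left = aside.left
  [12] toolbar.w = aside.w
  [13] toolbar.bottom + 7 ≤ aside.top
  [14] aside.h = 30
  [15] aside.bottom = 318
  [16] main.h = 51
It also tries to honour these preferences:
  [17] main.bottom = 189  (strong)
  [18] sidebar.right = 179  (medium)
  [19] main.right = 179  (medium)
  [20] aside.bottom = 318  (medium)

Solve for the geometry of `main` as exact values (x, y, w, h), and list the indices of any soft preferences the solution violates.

1. main.x = 24  [sidebar.left = main.left]
2. main.w = 155  [sidebar.w = main.w]
3. main.y = 138  [main.top = sidebar.bottom + 8]
4. main.h = 51  [main.h = 51]

main = (x=24, y=138, w=155, h=51)
violated soft preferences: none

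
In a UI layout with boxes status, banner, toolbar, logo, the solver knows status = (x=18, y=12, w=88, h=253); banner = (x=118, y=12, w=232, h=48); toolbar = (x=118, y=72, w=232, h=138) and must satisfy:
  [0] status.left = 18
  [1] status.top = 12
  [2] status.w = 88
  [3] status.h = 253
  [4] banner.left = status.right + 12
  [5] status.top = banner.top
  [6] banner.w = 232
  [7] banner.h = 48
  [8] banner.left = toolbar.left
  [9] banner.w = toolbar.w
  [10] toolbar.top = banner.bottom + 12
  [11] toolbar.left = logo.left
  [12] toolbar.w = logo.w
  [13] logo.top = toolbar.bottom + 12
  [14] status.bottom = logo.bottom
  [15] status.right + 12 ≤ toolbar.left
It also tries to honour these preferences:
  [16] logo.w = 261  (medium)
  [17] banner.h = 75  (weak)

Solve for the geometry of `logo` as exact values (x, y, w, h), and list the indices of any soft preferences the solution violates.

1. logo.x = 118  [toolbar.left = logo.left]
2. logo.w = 232  [toolbar.w = logo.w]
3. logo.y = 222  [logo.top = toolbar.bottom + 12]
4. logo.h = 43  [status.bottom = logo.bottom]

logo = (x=118, y=222, w=232, h=43)
violated soft preferences: 16, 17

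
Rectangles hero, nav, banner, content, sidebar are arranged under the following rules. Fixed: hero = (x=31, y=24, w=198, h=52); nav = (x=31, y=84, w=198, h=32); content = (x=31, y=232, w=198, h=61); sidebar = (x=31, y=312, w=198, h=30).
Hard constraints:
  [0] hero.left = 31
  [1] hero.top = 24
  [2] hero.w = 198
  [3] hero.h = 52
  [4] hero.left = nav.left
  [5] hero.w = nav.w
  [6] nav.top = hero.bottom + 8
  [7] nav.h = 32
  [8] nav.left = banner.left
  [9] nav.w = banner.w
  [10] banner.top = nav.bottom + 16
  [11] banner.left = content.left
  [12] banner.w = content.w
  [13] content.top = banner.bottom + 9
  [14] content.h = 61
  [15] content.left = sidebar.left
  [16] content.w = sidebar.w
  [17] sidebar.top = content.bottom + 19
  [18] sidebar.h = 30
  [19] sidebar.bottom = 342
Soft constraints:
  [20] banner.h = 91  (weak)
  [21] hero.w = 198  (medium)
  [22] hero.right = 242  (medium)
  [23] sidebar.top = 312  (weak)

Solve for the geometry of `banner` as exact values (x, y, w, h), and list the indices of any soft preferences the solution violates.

1. banner.x = 31  [nav.left = banner.left]
2. banner.w = 198  [nav.w = banner.w]
3. banner.y = 132  [banner.top = nav.bottom + 16]
4. banner.h = 91  [content.top = banner.bottom + 9]

banner = (x=31, y=132, w=198, h=91)
violated soft preferences: 22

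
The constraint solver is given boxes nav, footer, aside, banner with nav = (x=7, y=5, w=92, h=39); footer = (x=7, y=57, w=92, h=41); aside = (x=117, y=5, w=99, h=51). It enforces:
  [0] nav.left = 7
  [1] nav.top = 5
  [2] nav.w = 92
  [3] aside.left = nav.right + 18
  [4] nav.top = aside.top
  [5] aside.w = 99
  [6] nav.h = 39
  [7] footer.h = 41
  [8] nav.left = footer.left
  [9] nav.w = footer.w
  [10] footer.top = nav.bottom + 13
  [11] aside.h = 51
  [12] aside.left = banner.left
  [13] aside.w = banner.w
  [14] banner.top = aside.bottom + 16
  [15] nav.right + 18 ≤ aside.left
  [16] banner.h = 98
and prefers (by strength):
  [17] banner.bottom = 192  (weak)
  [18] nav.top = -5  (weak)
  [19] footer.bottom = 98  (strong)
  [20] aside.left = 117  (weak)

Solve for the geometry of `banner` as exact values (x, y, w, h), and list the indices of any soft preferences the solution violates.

1. banner.x = 117  [aside.left = banner.left]
2. banner.w = 99  [aside.w = banner.w]
3. banner.y = 72  [banner.top = aside.bottom + 16]
4. banner.h = 98  [banner.h = 98]

banner = (x=117, y=72, w=99, h=98)
violated soft preferences: 17, 18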